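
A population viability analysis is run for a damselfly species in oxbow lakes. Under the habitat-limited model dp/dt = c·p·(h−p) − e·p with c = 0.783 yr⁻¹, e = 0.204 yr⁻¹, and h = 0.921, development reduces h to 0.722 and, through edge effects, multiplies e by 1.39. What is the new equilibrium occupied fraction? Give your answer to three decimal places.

Before: p* = h − e/c = 0.921 − 0.204/0.783 = 0.921 − 0.2605 = 0.6605.
After: c = 0.783, e = 0.28356, h = 0.722; p* = 0.722 − 0.28356/0.783 = 0.3599.

0.360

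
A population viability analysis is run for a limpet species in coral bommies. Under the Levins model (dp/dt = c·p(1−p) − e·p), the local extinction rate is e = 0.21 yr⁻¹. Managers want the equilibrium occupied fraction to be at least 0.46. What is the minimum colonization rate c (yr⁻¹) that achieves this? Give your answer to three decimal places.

p* = 1 − e/c ≥ 0.46 requires e/c ≤ 0.5400, i.e. c ≥ e/0.5400.
c_min = 0.21/0.5400 = 0.3889.

0.389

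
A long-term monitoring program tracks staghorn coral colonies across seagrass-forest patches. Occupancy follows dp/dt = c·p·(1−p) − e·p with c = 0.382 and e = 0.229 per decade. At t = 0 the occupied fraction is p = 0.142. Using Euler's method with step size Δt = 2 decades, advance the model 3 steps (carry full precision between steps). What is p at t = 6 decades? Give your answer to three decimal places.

Update rule: p ← p + [c·p·(1−p) − e·p]·Δt with Δt = 2.
p: 0.14200 → 0.17005  (Δp = +0.02805)
p: 0.17005 → 0.19999  (Δp = +0.02994)
p: 0.19999 → 0.23063  (Δp = +0.03064)

0.231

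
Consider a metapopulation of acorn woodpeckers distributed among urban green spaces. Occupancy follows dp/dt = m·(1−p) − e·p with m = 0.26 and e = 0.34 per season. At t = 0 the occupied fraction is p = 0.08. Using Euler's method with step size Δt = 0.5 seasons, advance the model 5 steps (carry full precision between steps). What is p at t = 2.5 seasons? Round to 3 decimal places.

0.374

Update rule: p ← p + [m·(1−p) − e·p]·Δt with Δt = 0.5.
step 1: Δp = +0.10600, p = 0.18600
step 2: Δp = +0.07420, p = 0.26020
step 3: Δp = +0.05194, p = 0.31214
step 4: Δp = +0.03636, p = 0.34850
step 5: Δp = +0.02545, p = 0.37395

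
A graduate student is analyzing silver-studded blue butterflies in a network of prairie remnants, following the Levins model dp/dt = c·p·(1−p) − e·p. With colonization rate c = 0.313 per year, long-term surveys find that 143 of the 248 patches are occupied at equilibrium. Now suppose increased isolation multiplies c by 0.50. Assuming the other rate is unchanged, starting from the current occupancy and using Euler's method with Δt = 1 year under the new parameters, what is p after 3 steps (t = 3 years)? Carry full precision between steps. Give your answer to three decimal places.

0.478

Observed p* = 143/248 = 0.57661.
Balance c(1−p*) = e gives e = 0.313×(1 − 0.57661) = 0.13252.
Starting from p₀ = 0.57661; update p ← p + (dp/dt)·Δt with the new parameters.
step 1: Δp = -0.03821, p = 0.53841
step 2: Δp = -0.03246, p = 0.50595
step 3: Δp = -0.02793, p = 0.47802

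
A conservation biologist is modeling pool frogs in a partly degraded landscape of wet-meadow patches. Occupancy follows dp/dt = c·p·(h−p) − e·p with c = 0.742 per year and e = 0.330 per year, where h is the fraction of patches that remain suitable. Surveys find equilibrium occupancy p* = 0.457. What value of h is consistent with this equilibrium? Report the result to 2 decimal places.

0.90

At equilibrium c(h−p*) = e, so h = p* + e/c.
h = 0.457 + 0.330/0.742 = 0.457 + 0.4447 = 0.9017.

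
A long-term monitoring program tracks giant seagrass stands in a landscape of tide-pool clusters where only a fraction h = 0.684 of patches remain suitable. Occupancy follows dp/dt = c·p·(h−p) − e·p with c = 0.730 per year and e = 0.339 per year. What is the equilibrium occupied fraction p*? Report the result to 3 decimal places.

0.220

Setting dp/dt = 0 and dividing by p* gives c·(h−p*) = e.
So p* = h − e/c = 0.684 − 0.339/0.730 = 0.684 − 0.4644 = 0.2196.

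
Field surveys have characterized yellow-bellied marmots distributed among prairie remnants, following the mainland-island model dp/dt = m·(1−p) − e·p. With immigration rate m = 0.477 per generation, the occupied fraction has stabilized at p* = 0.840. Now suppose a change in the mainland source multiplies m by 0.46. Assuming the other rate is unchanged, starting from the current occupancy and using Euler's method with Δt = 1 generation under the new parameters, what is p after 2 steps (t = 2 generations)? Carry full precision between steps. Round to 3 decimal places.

Balance m(1−p*) = e·p* gives e = m(1−p*)/p* = 0.477×0.16000/0.84000 = 0.09086.
Starting from p₀ = 0.84000; update p ← p + (dp/dt)·Δt with the new parameters.
  1  |  dp/dt·Δt = -0.041213  |  p_1 = 0.798787
  2  |  dp/dt·Δt = -0.028425  |  p_2 = 0.770362

0.770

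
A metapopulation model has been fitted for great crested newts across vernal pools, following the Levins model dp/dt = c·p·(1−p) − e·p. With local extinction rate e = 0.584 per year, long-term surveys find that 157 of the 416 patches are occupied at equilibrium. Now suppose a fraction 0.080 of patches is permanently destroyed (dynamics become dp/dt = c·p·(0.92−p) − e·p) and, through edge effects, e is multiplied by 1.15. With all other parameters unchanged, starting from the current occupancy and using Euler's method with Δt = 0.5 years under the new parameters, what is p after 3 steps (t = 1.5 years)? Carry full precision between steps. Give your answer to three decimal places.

Observed p* = 157/416 = 0.37740.
Balance c(1−p*) = e gives c = e/(1 − 0.37740) = 0.584/0.62260 = 0.93801.
Starting from p₀ = 0.37740; update p ← p + (dp/dt)·Δt with the new parameters.
t = 0.5: p = 0.37740 + (-0.03069) = 0.34671
t = 1: p = 0.34671 + (-0.02320) = 0.32351
t = 1.5: p = 0.32351 + (-0.01813) = 0.30538

0.305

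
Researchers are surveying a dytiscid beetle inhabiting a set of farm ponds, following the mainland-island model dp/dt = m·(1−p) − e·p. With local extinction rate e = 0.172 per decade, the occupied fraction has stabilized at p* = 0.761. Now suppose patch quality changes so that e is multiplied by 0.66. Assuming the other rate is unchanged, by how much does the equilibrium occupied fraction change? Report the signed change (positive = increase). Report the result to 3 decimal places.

0.067

Balance m(1−p*) = e·p* gives m = e·p*/(1−p*) = 0.172×0.76100/0.23900 = 0.54767.
New p* = m/(m+e) = 0.54767/(0.54767+0.11352) = 0.82831.
Δp* = 0.82831 − 0.76100 = +0.06731.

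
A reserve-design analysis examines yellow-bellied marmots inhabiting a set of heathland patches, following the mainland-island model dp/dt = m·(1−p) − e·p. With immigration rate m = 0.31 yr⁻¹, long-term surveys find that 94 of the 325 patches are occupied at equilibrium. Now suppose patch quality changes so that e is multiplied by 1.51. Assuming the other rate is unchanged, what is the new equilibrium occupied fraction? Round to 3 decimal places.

0.212

Observed p* = 94/325 = 0.28923.
Balance m(1−p*) = e·p* gives e = m(1−p*)/p* = 0.31×0.71077/0.28923 = 0.76181.
New p* = m/(m+e) = 0.31000/(0.31000+1.15033) = 0.21228.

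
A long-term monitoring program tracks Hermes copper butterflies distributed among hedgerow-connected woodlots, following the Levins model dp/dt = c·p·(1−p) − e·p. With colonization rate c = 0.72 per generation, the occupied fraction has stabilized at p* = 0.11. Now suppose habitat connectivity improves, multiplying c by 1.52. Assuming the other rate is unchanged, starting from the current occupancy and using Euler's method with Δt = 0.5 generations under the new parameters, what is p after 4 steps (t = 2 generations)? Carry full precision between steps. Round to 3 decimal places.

0.193

Balance c(1−p*) = e gives e = 0.72×(1 − 0.11000) = 0.64080.
Starting from p₀ = 0.11000; update p ← p + (dp/dt)·Δt with the new parameters.
step 1: Δp = +0.01833, p = 0.12833
step 2: Δp = +0.02009, p = 0.14842
step 3: Δp = +0.02161, p = 0.17003
step 4: Δp = +0.02274, p = 0.19277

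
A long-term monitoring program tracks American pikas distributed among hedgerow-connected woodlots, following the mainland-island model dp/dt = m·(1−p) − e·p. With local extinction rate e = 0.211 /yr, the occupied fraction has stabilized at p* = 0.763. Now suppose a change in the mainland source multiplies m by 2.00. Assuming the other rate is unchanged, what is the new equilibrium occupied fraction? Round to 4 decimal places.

Balance m(1−p*) = e·p* gives m = e·p*/(1−p*) = 0.211×0.76300/0.23700 = 0.67930.
New p* = m/(m+e) = 1.35860/(1.35860+0.21100) = 0.86557.

0.8656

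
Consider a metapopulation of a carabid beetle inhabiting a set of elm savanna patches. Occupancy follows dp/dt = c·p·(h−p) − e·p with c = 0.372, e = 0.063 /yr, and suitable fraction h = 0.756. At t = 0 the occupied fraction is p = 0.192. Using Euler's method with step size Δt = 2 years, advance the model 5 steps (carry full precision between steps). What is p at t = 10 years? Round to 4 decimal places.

0.4831

Update rule: p ← p + [c·p·(h−p) − e·p]·Δt with Δt = 2.
  1  |  dp/dt·Δt = +0.056374  |  p_1 = 0.248374
  2  |  dp/dt·Δt = +0.062509  |  p_2 = 0.310884
  3  |  dp/dt·Δt = +0.063783  |  p_3 = 0.374666
  4  |  dp/dt·Δt = +0.059089  |  p_4 = 0.433756
  5  |  dp/dt·Δt = +0.049340  |  p_5 = 0.483095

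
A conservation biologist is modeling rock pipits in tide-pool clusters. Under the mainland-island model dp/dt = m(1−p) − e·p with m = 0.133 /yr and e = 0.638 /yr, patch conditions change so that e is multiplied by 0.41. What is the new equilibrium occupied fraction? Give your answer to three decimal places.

Before: p* = 0.133/(0.133+0.638) = 0.1725.
After: m = 0.133, e = 0.26158; p* = 0.133/0.3946 = 0.3371.

0.337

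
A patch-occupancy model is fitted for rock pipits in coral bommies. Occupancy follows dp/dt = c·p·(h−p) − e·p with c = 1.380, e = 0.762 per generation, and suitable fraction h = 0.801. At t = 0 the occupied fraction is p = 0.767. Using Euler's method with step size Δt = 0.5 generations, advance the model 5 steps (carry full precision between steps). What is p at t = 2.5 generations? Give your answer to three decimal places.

0.315

Update rule: p ← p + [c·p·(h−p) − e·p]·Δt with Δt = 0.5.
p: 0.76700 → 0.49277  (Δp = -0.27423)
p: 0.49277 → 0.40982  (Δp = -0.08294)
p: 0.40982 → 0.36430  (Δp = -0.04553)
p: 0.36430 → 0.33527  (Δp = -0.02903)
p: 0.33527 → 0.31527  (Δp = -0.02000)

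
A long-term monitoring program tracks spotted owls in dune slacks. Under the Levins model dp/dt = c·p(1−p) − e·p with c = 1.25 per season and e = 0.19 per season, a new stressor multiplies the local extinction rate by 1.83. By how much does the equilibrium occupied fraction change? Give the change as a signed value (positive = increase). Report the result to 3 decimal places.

-0.126

Before: p* = 1 − 0.19/1.25 = 0.8480.
After the change, c = 1.25, e = 0.3477, so p* = 1 − 0.3477/1.25 = 0.7218.
Δp* = 0.7218 − 0.8480 = -0.1262.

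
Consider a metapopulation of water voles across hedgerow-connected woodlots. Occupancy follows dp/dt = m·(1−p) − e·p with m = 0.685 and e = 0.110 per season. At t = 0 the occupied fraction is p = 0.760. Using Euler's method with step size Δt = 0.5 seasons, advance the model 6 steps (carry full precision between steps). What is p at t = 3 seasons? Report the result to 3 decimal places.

0.857

Update rule: p ← p + [m·(1−p) − e·p]·Δt with Δt = 0.5.
t = 0.5: p = 0.76000 + (+0.04040) = 0.80040
t = 1: p = 0.80040 + (+0.02434) = 0.82474
t = 1.5: p = 0.82474 + (+0.01467) = 0.83941
t = 2: p = 0.83941 + (+0.00884) = 0.84824
t = 2.5: p = 0.84824 + (+0.00532) = 0.85357
t = 3: p = 0.85357 + (+0.00321) = 0.85677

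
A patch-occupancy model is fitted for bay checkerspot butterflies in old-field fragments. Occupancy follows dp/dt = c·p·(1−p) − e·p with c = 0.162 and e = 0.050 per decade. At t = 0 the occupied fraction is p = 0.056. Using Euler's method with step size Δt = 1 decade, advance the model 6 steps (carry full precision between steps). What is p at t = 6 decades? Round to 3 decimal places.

Update rule: p ← p + [c·p·(1−p) − e·p]·Δt with Δt = 1.
p: 0.05600 → 0.06176  (Δp = +0.00576)
p: 0.06176 → 0.06806  (Δp = +0.00630)
p: 0.06806 → 0.07494  (Δp = +0.00687)
p: 0.07494 → 0.08242  (Δp = +0.00748)
p: 0.08242 → 0.09055  (Δp = +0.00813)
p: 0.09055 → 0.09936  (Δp = +0.00881)

0.099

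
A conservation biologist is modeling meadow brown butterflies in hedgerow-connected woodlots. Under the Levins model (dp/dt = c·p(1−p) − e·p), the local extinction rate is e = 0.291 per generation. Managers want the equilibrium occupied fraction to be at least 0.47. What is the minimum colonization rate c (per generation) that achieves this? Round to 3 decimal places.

p* = 1 − e/c ≥ 0.47 requires e/c ≤ 0.5300, i.e. c ≥ e/0.5300.
c_min = 0.291/0.5300 = 0.5491.

0.549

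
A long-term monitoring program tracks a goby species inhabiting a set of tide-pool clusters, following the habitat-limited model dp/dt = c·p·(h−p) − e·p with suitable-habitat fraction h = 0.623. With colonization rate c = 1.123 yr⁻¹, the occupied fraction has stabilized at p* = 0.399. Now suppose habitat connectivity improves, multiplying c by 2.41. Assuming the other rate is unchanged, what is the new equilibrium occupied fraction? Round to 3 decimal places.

0.530

Balance c(h−p*) = e gives e = 1.123×(0.623 − 0.39900) = 0.25155.
New p* = 0.623 − e/c = 0.623 − 0.25155/2.70643 = 0.53005.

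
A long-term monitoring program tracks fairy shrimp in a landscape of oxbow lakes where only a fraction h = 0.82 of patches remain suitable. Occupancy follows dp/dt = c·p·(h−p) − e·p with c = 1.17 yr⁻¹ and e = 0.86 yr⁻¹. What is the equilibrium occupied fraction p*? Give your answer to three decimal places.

Setting dp/dt = 0 and dividing by p* gives c·(h−p*) = e.
So p* = h − e/c = 0.82 − 0.86/1.17 = 0.82 − 0.7350 = 0.0850.

0.085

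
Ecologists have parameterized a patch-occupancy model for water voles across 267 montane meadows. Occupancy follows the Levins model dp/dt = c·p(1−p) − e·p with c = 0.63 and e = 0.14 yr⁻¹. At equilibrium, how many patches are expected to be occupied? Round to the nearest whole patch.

208

p* = 1 − e/c = 1 − 0.14/0.63 = 0.7778.
Expected occupied patches = N × p* = 267 × 0.7778 = 207.67 ≈ 208.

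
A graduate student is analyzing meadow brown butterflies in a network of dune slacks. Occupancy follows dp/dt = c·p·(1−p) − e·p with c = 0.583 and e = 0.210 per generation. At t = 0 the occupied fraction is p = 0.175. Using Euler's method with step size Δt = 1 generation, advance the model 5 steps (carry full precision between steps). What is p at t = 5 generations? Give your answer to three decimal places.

Update rule: p ← p + [c·p·(1−p) − e·p]·Δt with Δt = 1.
  1  |  dp/dt·Δt = +0.047421  |  p_1 = 0.222421
  2  |  dp/dt·Δt = +0.054121  |  p_2 = 0.276542
  3  |  dp/dt·Δt = +0.058565  |  p_3 = 0.335107
  4  |  dp/dt·Δt = +0.059526  |  p_4 = 0.394633
  5  |  dp/dt·Δt = +0.056404  |  p_5 = 0.451037

0.451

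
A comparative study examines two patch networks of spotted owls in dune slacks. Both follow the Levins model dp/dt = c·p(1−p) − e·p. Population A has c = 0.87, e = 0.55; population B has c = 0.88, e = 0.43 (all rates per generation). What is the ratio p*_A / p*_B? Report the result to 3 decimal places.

0.719

A: p*_A = 1 − 0.55/0.87 = 0.3678.
B: p*_B = 1 − 0.43/0.88 = 0.5114.
p*_A / p*_B = 0.3678/0.5114 = 0.7193.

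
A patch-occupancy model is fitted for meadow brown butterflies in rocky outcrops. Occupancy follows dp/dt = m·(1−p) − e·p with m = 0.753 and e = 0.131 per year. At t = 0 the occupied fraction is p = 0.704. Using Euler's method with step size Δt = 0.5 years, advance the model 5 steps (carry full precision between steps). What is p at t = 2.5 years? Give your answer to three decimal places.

Update rule: p ← p + [m·(1−p) − e·p]·Δt with Δt = 0.5.
p: 0.70400 → 0.76933  (Δp = +0.06533)
p: 0.76933 → 0.80579  (Δp = +0.03646)
p: 0.80579 → 0.82613  (Δp = +0.02034)
p: 0.82613 → 0.83748  (Δp = +0.01135)
p: 0.83748 → 0.84381  (Δp = +0.00633)

0.844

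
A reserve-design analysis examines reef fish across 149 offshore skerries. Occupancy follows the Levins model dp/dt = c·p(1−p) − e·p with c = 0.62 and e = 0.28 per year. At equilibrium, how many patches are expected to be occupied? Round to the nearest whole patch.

p* = 1 − e/c = 1 − 0.28/0.62 = 0.5484.
Expected occupied patches = N × p* = 149 × 0.5484 = 81.71 ≈ 82.

82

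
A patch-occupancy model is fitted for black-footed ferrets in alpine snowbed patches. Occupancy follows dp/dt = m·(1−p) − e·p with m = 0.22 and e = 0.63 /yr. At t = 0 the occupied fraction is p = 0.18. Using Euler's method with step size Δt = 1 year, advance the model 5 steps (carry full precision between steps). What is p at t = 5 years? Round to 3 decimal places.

0.259

Update rule: p ← p + [m·(1−p) − e·p]·Δt with Δt = 1.
p: 0.18000 → 0.24700  (Δp = +0.06700)
p: 0.24700 → 0.25705  (Δp = +0.01005)
p: 0.25705 → 0.25856  (Δp = +0.00151)
p: 0.25856 → 0.25878  (Δp = +0.00023)
p: 0.25878 → 0.25882  (Δp = +0.00003)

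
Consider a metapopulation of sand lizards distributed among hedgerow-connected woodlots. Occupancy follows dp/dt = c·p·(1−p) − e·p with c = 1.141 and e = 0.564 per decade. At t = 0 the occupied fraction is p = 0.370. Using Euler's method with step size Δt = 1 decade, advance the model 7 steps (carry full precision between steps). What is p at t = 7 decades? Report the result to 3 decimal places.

Update rule: p ← p + [c·p·(1−p) − e·p]·Δt with Δt = 1.
t = 1: p = 0.37000 + (+0.05729) = 0.42729
t = 2: p = 0.42729 + (+0.03823) = 0.46551
t = 3: p = 0.46551 + (+0.02134) = 0.48686
t = 4: p = 0.48686 + (+0.01047) = 0.49732
t = 5: p = 0.49732 + (+0.00475) = 0.50207
t = 6: p = 0.50207 + (+0.00208) = 0.50415
t = 7: p = 0.50415 + (+0.00089) = 0.50504

0.505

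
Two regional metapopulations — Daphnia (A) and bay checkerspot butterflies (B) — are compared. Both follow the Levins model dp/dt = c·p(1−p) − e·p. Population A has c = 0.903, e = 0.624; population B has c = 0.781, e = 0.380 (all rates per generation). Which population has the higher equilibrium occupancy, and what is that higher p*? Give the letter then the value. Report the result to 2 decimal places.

A: p*_A = 1 − 0.624/0.903 = 0.3090.
B: p*_B = 1 − 0.380/0.781 = 0.5134.
B is higher at 0.5134.

B, 0.51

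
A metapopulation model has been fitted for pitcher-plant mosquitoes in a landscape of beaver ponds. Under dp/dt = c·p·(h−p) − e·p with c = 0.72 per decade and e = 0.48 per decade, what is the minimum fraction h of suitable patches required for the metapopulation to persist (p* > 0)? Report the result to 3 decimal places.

p* = h − e/c is positive only when h > e/c.
h_min = e/c = 0.48/0.72 = 0.6667.

0.667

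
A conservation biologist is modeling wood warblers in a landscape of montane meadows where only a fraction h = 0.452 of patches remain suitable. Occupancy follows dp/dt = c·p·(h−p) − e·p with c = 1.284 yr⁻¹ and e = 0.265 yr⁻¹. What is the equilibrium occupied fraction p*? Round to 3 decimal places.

0.246

Setting dp/dt = 0 and dividing by p* gives c·(h−p*) = e.
So p* = h − e/c = 0.452 − 0.265/1.284 = 0.452 − 0.2064 = 0.2456.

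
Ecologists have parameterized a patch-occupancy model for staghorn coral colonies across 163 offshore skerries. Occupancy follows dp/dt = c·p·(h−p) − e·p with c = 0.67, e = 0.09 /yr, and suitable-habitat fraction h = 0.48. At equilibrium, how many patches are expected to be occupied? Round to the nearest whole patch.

p* = h − e/c = 0.48 − 0.1343 = 0.3457.
Expected occupied patches = N × p* = 163 × 0.3457 = 56.34 ≈ 56.

56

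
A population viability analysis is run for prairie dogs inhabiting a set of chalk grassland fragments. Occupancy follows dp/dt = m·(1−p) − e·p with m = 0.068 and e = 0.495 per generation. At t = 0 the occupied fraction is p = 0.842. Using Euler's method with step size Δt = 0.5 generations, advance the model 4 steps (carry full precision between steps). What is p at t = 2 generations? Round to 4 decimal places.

Update rule: p ← p + [m·(1−p) − e·p]·Δt with Δt = 0.5.
t = 0.5: p = 0.84200 + (-0.20302) = 0.63898
t = 1: p = 0.63898 + (-0.14587) = 0.49310
t = 1.5: p = 0.49310 + (-0.10481) = 0.38830
t = 2: p = 0.38830 + (-0.07531) = 0.31299

0.3130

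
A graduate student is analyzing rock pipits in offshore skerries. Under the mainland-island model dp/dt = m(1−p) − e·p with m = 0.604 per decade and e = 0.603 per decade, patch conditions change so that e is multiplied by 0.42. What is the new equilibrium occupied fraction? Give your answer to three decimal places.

0.705

Before: p* = 0.604/(0.604+0.603) = 0.5004.
After: m = 0.604, e = 0.25326; p* = 0.604/0.8573 = 0.7046.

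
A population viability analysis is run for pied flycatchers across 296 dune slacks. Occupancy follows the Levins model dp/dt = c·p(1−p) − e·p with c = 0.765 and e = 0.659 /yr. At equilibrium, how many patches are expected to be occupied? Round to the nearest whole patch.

p* = 1 − e/c = 1 − 0.659/0.765 = 0.1386.
Expected occupied patches = N × p* = 296 × 0.1386 = 41.01 ≈ 41.

41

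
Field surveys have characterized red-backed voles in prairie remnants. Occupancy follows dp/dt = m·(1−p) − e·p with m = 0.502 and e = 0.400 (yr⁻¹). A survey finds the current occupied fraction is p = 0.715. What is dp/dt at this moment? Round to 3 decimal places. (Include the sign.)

-0.143

Colonization term: m·(1−p) = 0.502×0.2850 = 0.14307.
Extinction term: e·p = 0.28600.
dp/dt = 0.14307 − 0.28600 = -0.14293.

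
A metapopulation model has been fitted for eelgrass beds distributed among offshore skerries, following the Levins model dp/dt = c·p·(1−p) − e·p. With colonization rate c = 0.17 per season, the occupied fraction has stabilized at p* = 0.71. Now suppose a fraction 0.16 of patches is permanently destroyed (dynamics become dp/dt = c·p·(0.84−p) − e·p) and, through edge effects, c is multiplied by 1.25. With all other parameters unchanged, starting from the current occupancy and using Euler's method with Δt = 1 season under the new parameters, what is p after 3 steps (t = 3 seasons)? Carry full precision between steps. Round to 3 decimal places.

0.671

Balance c(1−p*) = e gives e = 0.17×(1 − 0.71000) = 0.04930.
Starting from p₀ = 0.71000; update p ← p + (dp/dt)·Δt with the new parameters.
t = 1: p = 0.71000 + (-0.01539) = 0.69461
t = 2: p = 0.69461 + (-0.01278) = 0.68183
t = 3: p = 0.68183 + (-0.01070) = 0.67113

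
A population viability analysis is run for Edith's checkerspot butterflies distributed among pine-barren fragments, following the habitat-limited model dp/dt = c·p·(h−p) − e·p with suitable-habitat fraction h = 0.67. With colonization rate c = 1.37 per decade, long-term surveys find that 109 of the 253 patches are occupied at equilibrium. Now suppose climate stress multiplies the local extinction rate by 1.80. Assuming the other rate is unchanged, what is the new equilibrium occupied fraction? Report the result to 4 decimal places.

0.2395

Observed p* = 109/253 = 0.43083.
Balance c(h−p*) = e gives e = 1.37×(0.67 − 0.43083) = 0.32766.
New p* = 0.67 − e/c = 0.67 − 0.58979/1.37000 = 0.23950.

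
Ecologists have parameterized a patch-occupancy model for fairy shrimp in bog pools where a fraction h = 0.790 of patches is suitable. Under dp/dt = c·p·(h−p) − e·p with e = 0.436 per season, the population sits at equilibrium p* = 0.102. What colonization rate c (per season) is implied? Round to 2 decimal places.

At equilibrium c(h−p*) = e, so c = e/(h−p*).
c = 0.436/(0.790 − 0.102) = 0.436/0.6880 = 0.6337.

0.63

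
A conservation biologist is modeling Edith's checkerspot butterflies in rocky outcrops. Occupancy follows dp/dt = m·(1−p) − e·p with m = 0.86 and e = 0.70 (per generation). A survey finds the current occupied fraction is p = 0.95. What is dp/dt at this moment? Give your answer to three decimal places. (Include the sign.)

-0.622

Colonization term: m·(1−p) = 0.86×0.0500 = 0.04300.
Extinction term: e·p = 0.66500.
dp/dt = 0.04300 − 0.66500 = -0.62200.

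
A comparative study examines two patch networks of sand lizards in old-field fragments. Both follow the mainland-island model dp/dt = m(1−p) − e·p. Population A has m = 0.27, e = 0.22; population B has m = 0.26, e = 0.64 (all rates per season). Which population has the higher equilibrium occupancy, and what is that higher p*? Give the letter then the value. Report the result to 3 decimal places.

A: p*_A = m/(m+e) = 0.27/0.4900 = 0.5510.
B: p*_B = 0.26/0.9000 = 0.2889.
A is higher at 0.5510.

A, 0.551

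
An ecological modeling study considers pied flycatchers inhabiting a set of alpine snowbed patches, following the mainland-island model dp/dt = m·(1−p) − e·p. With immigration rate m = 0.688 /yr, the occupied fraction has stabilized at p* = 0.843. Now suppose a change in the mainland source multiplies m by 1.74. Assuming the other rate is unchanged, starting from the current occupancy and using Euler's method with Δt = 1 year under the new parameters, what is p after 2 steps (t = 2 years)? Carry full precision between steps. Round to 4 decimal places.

0.8969

Balance m(1−p*) = e·p* gives e = m(1−p*)/p* = 0.688×0.15700/0.84300 = 0.12813.
Starting from p₀ = 0.84300; update p ← p + (dp/dt)·Δt with the new parameters.
p: 0.84300 → 0.92293  (Δp = +0.07993)
p: 0.92293 → 0.89693  (Δp = -0.02600)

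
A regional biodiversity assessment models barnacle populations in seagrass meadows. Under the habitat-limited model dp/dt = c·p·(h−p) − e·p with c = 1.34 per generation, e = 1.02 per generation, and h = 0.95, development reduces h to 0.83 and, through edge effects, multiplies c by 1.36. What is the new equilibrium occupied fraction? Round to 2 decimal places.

0.27

Before: p* = h − e/c = 0.95 − 1.02/1.34 = 0.95 − 0.7612 = 0.1888.
After: c = 1.8224, e = 1.02, h = 0.83; p* = 0.83 − 1.02/1.8224 = 0.2703.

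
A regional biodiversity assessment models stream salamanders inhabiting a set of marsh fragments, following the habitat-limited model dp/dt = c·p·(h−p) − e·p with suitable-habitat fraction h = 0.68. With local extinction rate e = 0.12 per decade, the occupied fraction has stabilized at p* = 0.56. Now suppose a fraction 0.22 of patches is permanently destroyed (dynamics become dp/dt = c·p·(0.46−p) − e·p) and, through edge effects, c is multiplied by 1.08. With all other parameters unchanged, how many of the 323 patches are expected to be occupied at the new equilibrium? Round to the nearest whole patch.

113

Balance c(h−p*) = e gives c = e/(0.68 − 0.56000) = 0.12/0.12000 = 1.00000.
New p* = 0.46 − e/c = 0.46 − 0.12000/1.08000 = 0.34889.
Expected occupied = 323 × 0.34889 = 112.69 ≈ 113.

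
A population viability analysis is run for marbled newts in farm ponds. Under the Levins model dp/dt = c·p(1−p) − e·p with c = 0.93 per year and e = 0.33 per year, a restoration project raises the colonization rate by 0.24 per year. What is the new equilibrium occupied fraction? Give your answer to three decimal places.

0.718

Before: p* = 1 − 0.33/0.93 = 0.6452.
After the change, c = 1.17, e = 0.33, so p* = 1 − 0.33/1.17 = 0.7179.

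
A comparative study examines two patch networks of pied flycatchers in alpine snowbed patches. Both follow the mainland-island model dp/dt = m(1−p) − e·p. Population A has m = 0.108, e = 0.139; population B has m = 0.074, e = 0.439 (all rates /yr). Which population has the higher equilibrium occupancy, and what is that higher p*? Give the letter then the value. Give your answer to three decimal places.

A: p*_A = m/(m+e) = 0.108/0.2470 = 0.4372.
B: p*_B = 0.074/0.5130 = 0.1442.
A is higher at 0.4372.

A, 0.437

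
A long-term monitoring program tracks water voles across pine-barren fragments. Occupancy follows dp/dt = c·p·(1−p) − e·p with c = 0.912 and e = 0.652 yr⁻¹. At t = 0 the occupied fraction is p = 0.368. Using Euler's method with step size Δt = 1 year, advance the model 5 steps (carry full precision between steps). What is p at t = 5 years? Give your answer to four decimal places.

0.2989

Update rule: p ← p + [c·p·(1−p) − e·p]·Δt with Δt = 1.
step 1: Δp = -0.02783, p = 0.34017
step 2: Δp = -0.01709, p = 0.32308
step 3: Δp = -0.01120, p = 0.31189
step 4: Δp = -0.00762, p = 0.30426
step 5: Δp = -0.00532, p = 0.29894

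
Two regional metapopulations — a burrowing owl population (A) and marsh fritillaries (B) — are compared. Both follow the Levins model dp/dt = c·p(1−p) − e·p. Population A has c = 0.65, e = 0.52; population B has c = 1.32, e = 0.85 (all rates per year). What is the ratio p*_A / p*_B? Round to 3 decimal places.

0.562

A: p*_A = 1 − 0.52/0.65 = 0.2000.
B: p*_B = 1 − 0.85/1.32 = 0.3561.
p*_A / p*_B = 0.2000/0.3561 = 0.5617.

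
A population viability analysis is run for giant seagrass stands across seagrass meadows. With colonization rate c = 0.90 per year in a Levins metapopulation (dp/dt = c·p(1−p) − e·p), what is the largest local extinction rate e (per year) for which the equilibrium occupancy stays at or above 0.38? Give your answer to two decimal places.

0.56

1 − e/c ≥ 0.38 ⇒ e ≤ c(1 − 0.38) = 0.90 × 0.6200.
e_max = 0.5580.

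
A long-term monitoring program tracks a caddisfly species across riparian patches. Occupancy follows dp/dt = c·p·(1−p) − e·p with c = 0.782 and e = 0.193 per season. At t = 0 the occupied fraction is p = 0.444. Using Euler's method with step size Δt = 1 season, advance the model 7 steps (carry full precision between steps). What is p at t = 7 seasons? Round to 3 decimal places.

Update rule: p ← p + [c·p·(1−p) − e·p]·Δt with Δt = 1.
  1  |  dp/dt·Δt = +0.107356  |  p_1 = 0.551356
  2  |  dp/dt·Δt = +0.087026  |  p_2 = 0.638382
  3  |  dp/dt·Δt = +0.057317  |  p_3 = 0.695699
  4  |  dp/dt·Δt = +0.031281  |  p_4 = 0.726980
  5  |  dp/dt·Δt = +0.014904  |  p_5 = 0.741884
  6  |  dp/dt·Δt = +0.006563  |  p_6 = 0.748447
  7  |  dp/dt·Δt = +0.002780  |  p_7 = 0.751227

0.751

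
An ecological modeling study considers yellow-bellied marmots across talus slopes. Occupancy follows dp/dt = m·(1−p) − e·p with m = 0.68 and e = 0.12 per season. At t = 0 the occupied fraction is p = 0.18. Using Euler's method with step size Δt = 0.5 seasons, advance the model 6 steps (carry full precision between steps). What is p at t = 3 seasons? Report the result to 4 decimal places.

0.8187

Update rule: p ← p + [m·(1−p) − e·p]·Δt with Δt = 0.5.
t = 0.5: p = 0.18000 + (+0.26800) = 0.44800
t = 1: p = 0.44800 + (+0.16080) = 0.60880
t = 1.5: p = 0.60880 + (+0.09648) = 0.70528
t = 2: p = 0.70528 + (+0.05789) = 0.76317
t = 2.5: p = 0.76317 + (+0.03473) = 0.79790
t = 3: p = 0.79790 + (+0.02084) = 0.81874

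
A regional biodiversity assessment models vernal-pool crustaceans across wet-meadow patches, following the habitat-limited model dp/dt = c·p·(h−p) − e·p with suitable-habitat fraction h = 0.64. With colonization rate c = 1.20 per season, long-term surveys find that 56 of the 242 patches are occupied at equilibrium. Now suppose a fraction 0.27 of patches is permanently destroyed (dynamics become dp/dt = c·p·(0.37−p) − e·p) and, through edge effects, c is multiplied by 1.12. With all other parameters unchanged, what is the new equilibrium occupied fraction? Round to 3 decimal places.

Observed p* = 56/242 = 0.23140.
Balance c(h−p*) = e gives e = 1.20×(0.64 − 0.23140) = 0.49032.
New p* = 0.37 − e/c = 0.37 − 0.49032/1.34400 = 0.00518.

0.005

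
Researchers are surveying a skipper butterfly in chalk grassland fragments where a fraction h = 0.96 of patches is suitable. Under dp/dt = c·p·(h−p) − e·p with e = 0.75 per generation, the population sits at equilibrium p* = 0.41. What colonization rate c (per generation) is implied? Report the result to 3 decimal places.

1.364

At equilibrium c(h−p*) = e, so c = e/(h−p*).
c = 0.75/(0.96 − 0.41) = 0.75/0.5500 = 1.3636.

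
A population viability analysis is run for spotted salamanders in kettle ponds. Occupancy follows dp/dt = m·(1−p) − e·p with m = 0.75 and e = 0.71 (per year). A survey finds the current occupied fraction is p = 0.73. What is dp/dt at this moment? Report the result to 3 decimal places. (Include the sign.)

-0.316

Colonization term: m·(1−p) = 0.75×0.2700 = 0.20250.
Extinction term: e·p = 0.51830.
dp/dt = 0.20250 − 0.51830 = -0.31580.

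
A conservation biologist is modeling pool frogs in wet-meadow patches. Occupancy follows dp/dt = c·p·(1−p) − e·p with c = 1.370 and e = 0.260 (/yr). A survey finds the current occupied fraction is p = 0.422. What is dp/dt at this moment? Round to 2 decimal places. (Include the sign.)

Colonization term: c·p·(1−p) = 1.370×0.422×0.5780 = 0.33416.
Extinction term: e·p = 0.10972.
dp/dt = 0.33416 − 0.10972 = 0.22444.

0.22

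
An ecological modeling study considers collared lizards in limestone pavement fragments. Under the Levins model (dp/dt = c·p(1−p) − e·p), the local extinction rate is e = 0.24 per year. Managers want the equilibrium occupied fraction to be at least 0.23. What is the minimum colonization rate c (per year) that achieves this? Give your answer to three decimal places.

p* = 1 − e/c ≥ 0.23 requires e/c ≤ 0.7700, i.e. c ≥ e/0.7700.
c_min = 0.24/0.7700 = 0.3117.

0.312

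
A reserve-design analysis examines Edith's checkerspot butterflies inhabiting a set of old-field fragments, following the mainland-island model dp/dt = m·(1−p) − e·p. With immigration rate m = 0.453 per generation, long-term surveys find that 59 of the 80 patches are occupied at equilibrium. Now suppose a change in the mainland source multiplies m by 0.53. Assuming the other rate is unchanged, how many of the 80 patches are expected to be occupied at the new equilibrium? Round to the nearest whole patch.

48

Observed p* = 59/80 = 0.73750.
Balance m(1−p*) = e·p* gives e = m(1−p*)/p* = 0.453×0.26250/0.73750 = 0.16124.
New p* = m/(m+e) = 0.24009/(0.24009+0.16124) = 0.59824.
Expected occupied = 80 × 0.59824 = 47.86 ≈ 48.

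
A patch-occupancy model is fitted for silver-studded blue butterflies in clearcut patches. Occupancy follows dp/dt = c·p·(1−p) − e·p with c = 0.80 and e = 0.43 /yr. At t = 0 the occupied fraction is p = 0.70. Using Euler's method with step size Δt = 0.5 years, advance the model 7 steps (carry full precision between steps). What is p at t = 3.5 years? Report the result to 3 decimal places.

Update rule: p ← p + [c·p·(1−p) − e·p]·Δt with Δt = 0.5.
  1  |  dp/dt·Δt = -0.066500  |  p_1 = 0.633500
  2  |  dp/dt·Δt = -0.043331  |  p_2 = 0.590169
  3  |  dp/dt·Δt = -0.030138  |  p_3 = 0.560030
  4  |  dp/dt·Δt = -0.021848  |  p_4 = 0.538182
  5  |  dp/dt·Δt = -0.016292  |  p_5 = 0.521890
  6  |  dp/dt·Δt = -0.012398  |  p_6 = 0.509492
  7  |  dp/dt·Δt = -0.009577  |  p_7 = 0.499915

0.500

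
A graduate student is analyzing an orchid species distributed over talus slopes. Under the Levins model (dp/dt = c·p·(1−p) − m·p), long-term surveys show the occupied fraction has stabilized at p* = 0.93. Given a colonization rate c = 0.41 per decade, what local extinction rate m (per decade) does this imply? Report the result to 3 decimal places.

0.029

At equilibrium c(1−p*) = m.
m = 0.41 × (1 − 0.93) = 0.41 × 0.0700 = 0.0287.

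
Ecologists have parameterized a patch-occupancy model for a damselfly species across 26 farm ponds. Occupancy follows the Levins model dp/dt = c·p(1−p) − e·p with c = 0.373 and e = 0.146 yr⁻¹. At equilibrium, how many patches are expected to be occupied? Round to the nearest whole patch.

16

p* = 1 − e/c = 1 − 0.146/0.373 = 0.6086.
Expected occupied patches = N × p* = 26 × 0.6086 = 15.82 ≈ 16.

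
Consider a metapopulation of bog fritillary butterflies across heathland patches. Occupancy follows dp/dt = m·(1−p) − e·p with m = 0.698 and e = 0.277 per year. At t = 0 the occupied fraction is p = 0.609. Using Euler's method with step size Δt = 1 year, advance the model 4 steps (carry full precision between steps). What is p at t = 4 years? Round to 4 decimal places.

Update rule: p ← p + [m·(1−p) − e·p]·Δt with Δt = 1.
p: 0.60900 → 0.71322  (Δp = +0.10422)
p: 0.71322 → 0.71583  (Δp = +0.00261)
p: 0.71583 → 0.71590  (Δp = +0.00007)
p: 0.71590 → 0.71590  (Δp = +0.00000)

0.7159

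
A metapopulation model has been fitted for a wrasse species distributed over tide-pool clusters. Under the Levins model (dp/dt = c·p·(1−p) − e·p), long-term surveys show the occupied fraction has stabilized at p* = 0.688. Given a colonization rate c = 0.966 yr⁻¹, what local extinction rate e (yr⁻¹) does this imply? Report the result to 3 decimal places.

At equilibrium c(1−p*) = e.
e = 0.966 × (1 − 0.688) = 0.966 × 0.3120 = 0.3014.

0.301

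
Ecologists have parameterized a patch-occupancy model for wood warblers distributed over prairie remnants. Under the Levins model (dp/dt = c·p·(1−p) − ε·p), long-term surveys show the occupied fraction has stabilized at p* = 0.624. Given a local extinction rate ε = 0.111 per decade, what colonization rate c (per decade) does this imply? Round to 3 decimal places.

0.295

At equilibrium c(1−p*) = ε, so c = ε/(1−p*).
c = 0.111/(1 − 0.624) = 0.111/0.3760 = 0.2952.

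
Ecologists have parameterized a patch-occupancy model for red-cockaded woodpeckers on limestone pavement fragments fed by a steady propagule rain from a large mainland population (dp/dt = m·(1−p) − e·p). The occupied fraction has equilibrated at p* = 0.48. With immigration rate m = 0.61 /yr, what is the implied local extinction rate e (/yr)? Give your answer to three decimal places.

At equilibrium m(1−p*) = e·p*, so e = m(1−p*)/p*.
e = 0.61 × 0.5200 / 0.48 = 0.6608.

0.661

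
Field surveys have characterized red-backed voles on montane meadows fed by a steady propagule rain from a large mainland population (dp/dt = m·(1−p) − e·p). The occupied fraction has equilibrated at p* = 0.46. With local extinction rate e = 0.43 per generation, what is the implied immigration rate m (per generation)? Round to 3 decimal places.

0.366

At equilibrium m(1−p*) = e·p*, so m = e·p*/(1−p*).
m = 0.43 × 0.46 / 0.5400 = 0.1978/0.5400 = 0.3663.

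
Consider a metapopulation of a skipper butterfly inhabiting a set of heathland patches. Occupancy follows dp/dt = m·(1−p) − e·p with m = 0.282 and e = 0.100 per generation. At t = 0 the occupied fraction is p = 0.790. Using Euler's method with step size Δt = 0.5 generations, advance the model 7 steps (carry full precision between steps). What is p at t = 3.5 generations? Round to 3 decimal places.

0.750

Update rule: p ← p + [m·(1−p) − e·p]·Δt with Δt = 0.5.
p: 0.79000 → 0.78011  (Δp = -0.00989)
p: 0.78011 → 0.77211  (Δp = -0.00800)
p: 0.77211 → 0.76564  (Δp = -0.00647)
p: 0.76564 → 0.76040  (Δp = -0.00524)
p: 0.76040 → 0.75616  (Δp = -0.00424)
p: 0.75616 → 0.75274  (Δp = -0.00343)
p: 0.75274 → 0.74996  (Δp = -0.00277)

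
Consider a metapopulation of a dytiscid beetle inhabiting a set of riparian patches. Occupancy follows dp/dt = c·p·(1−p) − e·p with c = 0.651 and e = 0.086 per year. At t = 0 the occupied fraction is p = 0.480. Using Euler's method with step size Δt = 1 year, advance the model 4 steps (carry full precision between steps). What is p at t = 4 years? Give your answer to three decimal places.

0.825

Update rule: p ← p + [c·p·(1−p) − e·p]·Δt with Δt = 1.
p: 0.48000 → 0.60121  (Δp = +0.12121)
p: 0.60121 → 0.70559  (Δp = +0.10438)
p: 0.70559 → 0.78014  (Δp = +0.07455)
p: 0.78014 → 0.82471  (Δp = +0.04457)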